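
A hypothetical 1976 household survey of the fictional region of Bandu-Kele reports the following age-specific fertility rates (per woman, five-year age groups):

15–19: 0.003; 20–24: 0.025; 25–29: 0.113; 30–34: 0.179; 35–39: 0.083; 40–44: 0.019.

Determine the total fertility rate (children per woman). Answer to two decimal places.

2.11

Sum of ASFRs = 0.003 + 0.025 + 0.113 + 0.179 + 0.083 + 0.019 = 0.422
TFR = 5 × 0.422 = 2.11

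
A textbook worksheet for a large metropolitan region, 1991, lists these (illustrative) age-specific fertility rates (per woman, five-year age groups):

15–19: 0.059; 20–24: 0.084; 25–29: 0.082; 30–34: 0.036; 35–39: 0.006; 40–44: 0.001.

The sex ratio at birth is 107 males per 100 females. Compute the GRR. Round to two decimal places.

Proportion female at birth = 100 / (100 + 107) = 0.48309.
Sum of ASFRs = 0.059 + 0.084 + 0.082 + 0.036 + 0.006 + 0.001 = 0.268
TFR = 5 × 0.268 = 1.34
GRR = 0.48309 × 1.34 = 0.64734

0.65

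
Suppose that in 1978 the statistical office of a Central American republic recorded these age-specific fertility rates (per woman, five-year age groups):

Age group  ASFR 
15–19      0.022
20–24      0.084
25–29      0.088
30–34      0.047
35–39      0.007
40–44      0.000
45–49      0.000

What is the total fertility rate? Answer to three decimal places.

1.240

Sum of ASFRs = 0.022 + 0.084 + 0.088 + 0.047 + 0.007 + 0.000 + 0.000 = 0.248
TFR = 5 × 0.248 = 1.24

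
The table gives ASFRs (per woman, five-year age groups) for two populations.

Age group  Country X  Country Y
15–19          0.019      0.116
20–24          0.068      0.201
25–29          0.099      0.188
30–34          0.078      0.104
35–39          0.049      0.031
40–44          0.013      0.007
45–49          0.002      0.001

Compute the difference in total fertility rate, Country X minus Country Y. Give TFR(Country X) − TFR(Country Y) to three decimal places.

Country X:
  Sum of ASFRs = 0.019 + 0.068 + 0.099 + 0.078 + 0.049 + 0.013 + 0.002 = 0.328
  TFR = 5 × 0.328 = 1.64
Country Y:
  Sum of ASFRs = 0.116 + 0.201 + 0.188 + 0.104 + 0.031 + 0.007 + 0.001 = 0.648
  TFR = 5 × 0.648 = 3.24
Difference = 1.64 − 3.24 = -1.6

-1.600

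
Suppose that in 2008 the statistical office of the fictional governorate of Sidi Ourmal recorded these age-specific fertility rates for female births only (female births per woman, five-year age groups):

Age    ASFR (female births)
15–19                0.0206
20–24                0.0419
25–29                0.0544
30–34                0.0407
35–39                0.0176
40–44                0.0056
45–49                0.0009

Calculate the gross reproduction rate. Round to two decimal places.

Sum of female ASFRs = 0.0206 + 0.0419 + 0.0544 + 0.0407 + 0.0176 + 0.0056 + 0.0009 = 0.1817
GRR = 5 × 0.1817 = 0.9085

0.91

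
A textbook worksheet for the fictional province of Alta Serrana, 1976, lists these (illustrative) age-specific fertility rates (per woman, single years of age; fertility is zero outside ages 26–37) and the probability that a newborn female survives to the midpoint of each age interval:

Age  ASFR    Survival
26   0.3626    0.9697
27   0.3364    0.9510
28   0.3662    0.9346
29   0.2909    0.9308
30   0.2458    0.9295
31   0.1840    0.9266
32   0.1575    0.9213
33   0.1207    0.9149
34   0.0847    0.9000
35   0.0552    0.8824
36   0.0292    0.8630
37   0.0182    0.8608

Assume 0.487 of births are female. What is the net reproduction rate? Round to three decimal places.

1.025

Proportion female at birth = 0.487.
Survival-weighted fertility by age (1·fₓ·Sₓ):
  26: 1 × 0.3626 × 0.9697 = 0.35161
  27: 1 × 0.3364 × 0.9510 = 0.31992
  28: 1 × 0.3662 × 0.9346 = 0.34225
  29: 1 × 0.2909 × 0.9308 = 0.27077
  30: 1 × 0.2458 × 0.9295 = 0.22847
  31: 1 × 0.1840 × 0.9266 = 0.17049
  32: 1 × 0.1575 × 0.9213 = 0.14510
  33: 1 × 0.1207 × 0.9149 = 0.11043
  34: 1 × 0.0847 × 0.9000 = 0.07623
  35: 1 × 0.0552 × 0.8824 = 0.04871
  36: 1 × 0.0292 × 0.8630 = 0.02520
  37: 1 × 0.0182 × 0.8608 = 0.01567
Sum = 2.10485
NRR = 0.487 × 2.10485 = 1.02506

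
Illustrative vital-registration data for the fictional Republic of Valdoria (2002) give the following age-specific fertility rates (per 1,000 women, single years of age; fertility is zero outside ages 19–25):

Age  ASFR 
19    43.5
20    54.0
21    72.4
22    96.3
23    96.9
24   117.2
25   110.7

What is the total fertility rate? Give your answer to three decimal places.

0.591

Sum of ASFRs = 43.5 + 54.0 + 72.4 + 96.3 + 96.9 + 117.2 + 110.7 = 591.0
TFR = 591.0 / 1000 = 0.591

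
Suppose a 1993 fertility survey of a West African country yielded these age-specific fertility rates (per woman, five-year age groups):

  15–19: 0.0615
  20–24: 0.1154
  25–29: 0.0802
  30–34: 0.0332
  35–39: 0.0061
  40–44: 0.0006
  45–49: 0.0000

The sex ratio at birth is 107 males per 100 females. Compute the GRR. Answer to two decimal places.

Proportion female at birth = 100 / (100 + 107) = 0.48309.
Sum of ASFRs = 0.0615 + 0.1154 + 0.0802 + 0.0332 + 0.0061 + 0.0006 + 0.0000 = 0.2970
TFR = 5 × 0.2970 = 1.485
GRR = 0.48309 × 1.485 = 0.71739

0.72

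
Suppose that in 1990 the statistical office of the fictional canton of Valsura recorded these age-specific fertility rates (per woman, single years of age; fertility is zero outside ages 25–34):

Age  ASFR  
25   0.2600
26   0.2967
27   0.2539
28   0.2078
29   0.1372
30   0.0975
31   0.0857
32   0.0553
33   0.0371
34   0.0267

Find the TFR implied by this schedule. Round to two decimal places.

1.46

Sum of ASFRs = 0.2600 + 0.2967 + 0.2539 + 0.2078 + 0.1372 + 0.0975 + 0.0857 + 0.0553 + 0.0371 + 0.0267 = 1.4579
TFR = 1.4579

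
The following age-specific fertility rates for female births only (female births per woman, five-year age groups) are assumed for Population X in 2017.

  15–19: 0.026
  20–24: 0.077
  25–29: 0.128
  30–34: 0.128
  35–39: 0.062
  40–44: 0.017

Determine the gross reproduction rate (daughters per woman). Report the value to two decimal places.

2.19

Sum of female ASFRs = 0.026 + 0.077 + 0.128 + 0.128 + 0.062 + 0.017 = 0.438
GRR = 5 × 0.438 = 2.19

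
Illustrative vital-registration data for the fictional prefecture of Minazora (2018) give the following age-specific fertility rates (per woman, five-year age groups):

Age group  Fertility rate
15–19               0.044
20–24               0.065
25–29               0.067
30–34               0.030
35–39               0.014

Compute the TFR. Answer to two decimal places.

1.10

Sum of ASFRs = 0.044 + 0.065 + 0.067 + 0.030 + 0.014 = 0.220
TFR = 5 × 0.220 = 1.1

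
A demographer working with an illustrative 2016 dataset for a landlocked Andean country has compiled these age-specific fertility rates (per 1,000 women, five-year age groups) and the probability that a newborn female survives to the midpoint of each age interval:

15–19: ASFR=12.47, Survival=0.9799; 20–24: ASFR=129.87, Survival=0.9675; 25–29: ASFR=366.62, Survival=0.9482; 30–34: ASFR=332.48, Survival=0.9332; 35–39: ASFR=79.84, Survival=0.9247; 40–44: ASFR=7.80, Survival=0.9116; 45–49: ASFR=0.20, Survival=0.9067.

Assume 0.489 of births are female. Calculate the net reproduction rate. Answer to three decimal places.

Proportion female at birth = 0.489.
Weighting each age-specific rate by interval width and survival:
  15–19: 5 × 12.47/1000 × 0.9799 = 0.06110
  20–24: 5 × 129.87/1000 × 0.9675 = 0.62825
  25–29: 5 × 366.62/1000 × 0.9482 = 1.73815
  30–34: 5 × 332.48/1000 × 0.9332 = 1.55135
  35–39: 5 × 79.84/1000 × 0.9247 = 0.36914
  40–44: 5 × 7.80/1000 × 0.9116 = 0.03555
  45–49: 5 × 0.20/1000 × 0.9067 = 0.00091
Sum = 4.38445
NRR = 0.489 × 4.38445 = 2.14400

2.144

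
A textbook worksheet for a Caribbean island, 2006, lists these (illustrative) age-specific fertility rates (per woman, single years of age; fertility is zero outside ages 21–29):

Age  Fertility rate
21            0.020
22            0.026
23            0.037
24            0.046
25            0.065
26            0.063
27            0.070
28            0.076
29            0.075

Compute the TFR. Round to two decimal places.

Sum of ASFRs = 0.020 + 0.026 + 0.037 + 0.046 + 0.065 + 0.063 + 0.070 + 0.076 + 0.075 = 0.478
TFR = 0.478

0.48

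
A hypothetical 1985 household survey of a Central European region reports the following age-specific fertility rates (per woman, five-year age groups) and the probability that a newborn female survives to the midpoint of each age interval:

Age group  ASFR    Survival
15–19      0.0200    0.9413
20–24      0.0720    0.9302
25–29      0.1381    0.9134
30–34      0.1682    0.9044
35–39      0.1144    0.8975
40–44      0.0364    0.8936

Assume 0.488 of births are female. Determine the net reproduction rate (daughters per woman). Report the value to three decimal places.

1.218

Proportion female at birth = 0.488.
Survival-weighted fertility by age (5·fₓ·Sₓ):
  15–19: 5 × 0.0200 × 0.9413 = 0.09413
  20–24: 5 × 0.0720 × 0.9302 = 0.33487
  25–29: 5 × 0.1381 × 0.9134 = 0.63070
  30–34: 5 × 0.1682 × 0.9044 = 0.76060
  35–39: 5 × 0.1144 × 0.8975 = 0.51337
  40–44: 5 × 0.0364 × 0.8936 = 0.16264
Sum = 2.49631
NRR = 0.488 × 2.49631 = 1.21820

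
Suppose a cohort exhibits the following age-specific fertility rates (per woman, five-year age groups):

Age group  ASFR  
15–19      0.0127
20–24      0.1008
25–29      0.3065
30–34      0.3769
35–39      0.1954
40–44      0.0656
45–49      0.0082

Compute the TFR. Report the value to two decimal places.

5.33

Sum of ASFRs = 0.0127 + 0.1008 + 0.3065 + 0.3769 + 0.1954 + 0.0656 + 0.0082 = 1.0661
TFR = 5 × 1.0661 = 5.3305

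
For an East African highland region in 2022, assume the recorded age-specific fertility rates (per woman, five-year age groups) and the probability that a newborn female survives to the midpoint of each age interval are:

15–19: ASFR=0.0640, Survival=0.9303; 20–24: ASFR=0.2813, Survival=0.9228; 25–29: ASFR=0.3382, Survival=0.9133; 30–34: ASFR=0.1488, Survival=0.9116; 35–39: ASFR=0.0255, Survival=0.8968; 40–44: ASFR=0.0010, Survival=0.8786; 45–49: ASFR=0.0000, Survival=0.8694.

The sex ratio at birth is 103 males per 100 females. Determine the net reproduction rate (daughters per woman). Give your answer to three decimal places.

Proportion female at birth = 100 / (100 + 103) = 0.49261.
Each age group contributes 5 × ASFR × survival:
  15–19: 5 × 0.0640 × 0.9303 = 0.29770
  20–24: 5 × 0.2813 × 0.9228 = 1.29792
  25–29: 5 × 0.3382 × 0.9133 = 1.54439
  30–34: 5 × 0.1488 × 0.9116 = 0.67823
  35–39: 5 × 0.0255 × 0.8968 = 0.11434
  40–44: 5 × 0.0010 × 0.8786 = 0.00439
  45–49: 5 × 0.0000 × 0.8694 = 0.00000
Sum = 3.93697
NRR = 0.49261 × 3.93697 = 1.93939

1.939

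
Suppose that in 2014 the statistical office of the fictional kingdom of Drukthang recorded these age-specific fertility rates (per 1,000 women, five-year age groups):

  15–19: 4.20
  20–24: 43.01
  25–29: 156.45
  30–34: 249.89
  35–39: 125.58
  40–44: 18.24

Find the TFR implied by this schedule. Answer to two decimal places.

Sum of ASFRs = 4.20 + 43.01 + 156.45 + 249.89 + 125.58 + 18.24 = 597.37
TFR = 5 × 597.37 / 1000 = 2.98685

2.99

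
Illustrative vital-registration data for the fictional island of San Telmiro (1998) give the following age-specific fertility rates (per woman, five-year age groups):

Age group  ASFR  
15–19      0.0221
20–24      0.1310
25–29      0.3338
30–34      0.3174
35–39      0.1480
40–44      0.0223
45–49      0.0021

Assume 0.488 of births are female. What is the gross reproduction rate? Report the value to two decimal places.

Proportion female at birth = 0.488.
Sum of ASFRs = 0.0221 + 0.1310 + 0.3338 + 0.3174 + 0.1480 + 0.0223 + 0.0021 = 0.9767
TFR = 5 × 0.9767 = 4.8835
GRR = 0.488 × 4.8835 = 2.38315

2.38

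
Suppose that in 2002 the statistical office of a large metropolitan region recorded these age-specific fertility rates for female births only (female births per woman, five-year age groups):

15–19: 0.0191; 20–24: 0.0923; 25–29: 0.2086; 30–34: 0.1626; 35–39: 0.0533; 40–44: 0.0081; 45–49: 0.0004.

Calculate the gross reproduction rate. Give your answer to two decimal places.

2.72

Sum of female ASFRs = 0.0191 + 0.0923 + 0.2086 + 0.1626 + 0.0533 + 0.0081 + 0.0004 = 0.5444
GRR = 5 × 0.5444 = 2.722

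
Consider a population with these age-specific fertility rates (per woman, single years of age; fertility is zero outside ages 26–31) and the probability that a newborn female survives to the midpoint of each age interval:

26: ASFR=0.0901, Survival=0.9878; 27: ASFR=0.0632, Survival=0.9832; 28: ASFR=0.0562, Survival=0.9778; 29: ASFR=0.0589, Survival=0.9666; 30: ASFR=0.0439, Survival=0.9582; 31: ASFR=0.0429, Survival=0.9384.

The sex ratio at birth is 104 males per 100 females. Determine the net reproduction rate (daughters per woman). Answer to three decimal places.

0.169

Proportion female at birth = 100 / (100 + 104) = 0.49020.
Each age group contributes 1 × ASFR × survival:
  26: 1 × 0.0901 × 0.9878 = 0.08900
  27: 1 × 0.0632 × 0.9832 = 0.06214
  28: 1 × 0.0562 × 0.9778 = 0.05495
  29: 1 × 0.0589 × 0.9666 = 0.05693
  30: 1 × 0.0439 × 0.9582 = 0.04206
  31: 1 × 0.0429 × 0.9384 = 0.04026
Sum = 0.34534
NRR = 0.49020 × 0.34534 = 0.16929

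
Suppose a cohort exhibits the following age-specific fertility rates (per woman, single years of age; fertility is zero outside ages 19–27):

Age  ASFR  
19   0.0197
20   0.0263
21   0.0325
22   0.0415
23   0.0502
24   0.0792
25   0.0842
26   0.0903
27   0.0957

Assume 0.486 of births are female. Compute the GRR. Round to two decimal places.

Proportion female at birth = 0.486.
Sum of ASFRs = 0.0197 + 0.0263 + 0.0325 + 0.0415 + 0.0502 + 0.0792 + 0.0842 + 0.0903 + 0.0957 = 0.5196
TFR = 0.5196
GRR = 0.486 × 0.5196 = 0.25253

0.25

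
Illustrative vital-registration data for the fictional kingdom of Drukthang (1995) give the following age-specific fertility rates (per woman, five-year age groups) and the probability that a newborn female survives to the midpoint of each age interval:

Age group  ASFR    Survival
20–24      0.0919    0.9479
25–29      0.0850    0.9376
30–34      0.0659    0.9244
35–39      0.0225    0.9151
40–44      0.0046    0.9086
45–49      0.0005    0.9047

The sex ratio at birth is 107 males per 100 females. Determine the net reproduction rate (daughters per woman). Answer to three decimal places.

Proportion female at birth = 100 / (100 + 107) = 0.48309.
Weighting each age-specific rate by interval width and survival:
  20–24: 5 × 0.0919 × 0.9479 = 0.43556
  25–29: 5 × 0.0850 × 0.9376 = 0.39848
  30–34: 5 × 0.0659 × 0.9244 = 0.30459
  35–39: 5 × 0.0225 × 0.9151 = 0.10295
  40–44: 5 × 0.0046 × 0.9086 = 0.02090
  45–49: 5 × 0.0005 × 0.9047 = 0.00226
Sum = 1.26474
NRR = 0.48309 × 1.26474 = 0.61098

0.611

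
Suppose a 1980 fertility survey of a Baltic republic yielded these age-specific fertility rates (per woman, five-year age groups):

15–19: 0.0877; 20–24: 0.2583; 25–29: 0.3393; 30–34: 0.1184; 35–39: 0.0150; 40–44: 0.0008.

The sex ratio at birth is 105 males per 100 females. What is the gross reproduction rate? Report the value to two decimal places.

Proportion female at birth = 100 / (100 + 105) = 0.48780.
Sum of ASFRs = 0.0877 + 0.2583 + 0.3393 + 0.1184 + 0.0150 + 0.0008 = 0.8195
TFR = 5 × 0.8195 = 4.0975
GRR = 0.48780 × 4.0975 = 1.99876

2.00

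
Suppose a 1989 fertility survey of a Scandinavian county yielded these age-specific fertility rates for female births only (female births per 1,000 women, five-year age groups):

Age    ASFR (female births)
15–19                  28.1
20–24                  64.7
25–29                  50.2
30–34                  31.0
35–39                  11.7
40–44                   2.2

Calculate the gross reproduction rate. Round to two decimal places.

Sum of female ASFRs = 28.1 + 64.7 + 50.2 + 31.0 + 11.7 + 2.2 = 187.9
GRR = 5 × 187.9 / 1000 = 0.9395

0.94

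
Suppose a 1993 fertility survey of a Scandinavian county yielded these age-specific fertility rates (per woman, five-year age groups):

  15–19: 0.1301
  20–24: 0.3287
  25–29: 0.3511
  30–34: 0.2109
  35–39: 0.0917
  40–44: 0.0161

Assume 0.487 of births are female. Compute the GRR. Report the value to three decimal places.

2.748

Proportion female at birth = 0.487.
Sum of ASFRs = 0.1301 + 0.3287 + 0.3511 + 0.2109 + 0.0917 + 0.0161 = 1.1286
TFR = 5 × 1.1286 = 5.643
GRR = 0.487 × 5.643 = 2.74814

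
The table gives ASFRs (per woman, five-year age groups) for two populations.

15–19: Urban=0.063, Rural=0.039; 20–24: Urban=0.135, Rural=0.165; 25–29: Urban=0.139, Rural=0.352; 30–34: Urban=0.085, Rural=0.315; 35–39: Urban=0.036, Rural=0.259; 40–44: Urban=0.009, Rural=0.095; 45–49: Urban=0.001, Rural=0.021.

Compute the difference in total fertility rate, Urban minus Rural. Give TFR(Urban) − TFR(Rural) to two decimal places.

-3.89

Urban:
  Sum of ASFRs = 0.063 + 0.135 + 0.139 + 0.085 + 0.036 + 0.009 + 0.001 = 0.468
  TFR = 5 × 0.468 = 2.34
Rural:
  Sum of ASFRs = 0.039 + 0.165 + 0.352 + 0.315 + 0.259 + 0.095 + 0.021 = 1.246
  TFR = 5 × 1.246 = 6.23
Difference = 2.34 − 6.23 = -3.89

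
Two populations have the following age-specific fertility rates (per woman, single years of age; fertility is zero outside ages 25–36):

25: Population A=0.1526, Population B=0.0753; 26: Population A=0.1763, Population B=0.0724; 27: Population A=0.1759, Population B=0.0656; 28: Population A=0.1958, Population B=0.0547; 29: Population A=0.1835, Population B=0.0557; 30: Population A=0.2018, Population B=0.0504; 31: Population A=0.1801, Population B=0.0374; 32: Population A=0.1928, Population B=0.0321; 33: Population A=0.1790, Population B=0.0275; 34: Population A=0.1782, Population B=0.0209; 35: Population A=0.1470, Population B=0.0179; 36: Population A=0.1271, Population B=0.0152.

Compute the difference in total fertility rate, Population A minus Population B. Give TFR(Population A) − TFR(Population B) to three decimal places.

1.565

Population A:
  Sum of ASFRs = 0.1526 + 0.1763 + 0.1759 + 0.1958 + 0.1835 + 0.2018 + 0.1801 + 0.1928 + 0.1790 + 0.1782 + 0.1470 + 0.1271 = 2.0901
  TFR = 2.0901
Population B:
  Sum of ASFRs = 0.0753 + 0.0724 + 0.0656 + 0.0547 + 0.0557 + 0.0504 + 0.0374 + 0.0321 + 0.0275 + 0.0209 + 0.0179 + 0.0152 = 0.5251
  TFR = 0.5251
Difference = 2.0901 − 0.5251 = 1.565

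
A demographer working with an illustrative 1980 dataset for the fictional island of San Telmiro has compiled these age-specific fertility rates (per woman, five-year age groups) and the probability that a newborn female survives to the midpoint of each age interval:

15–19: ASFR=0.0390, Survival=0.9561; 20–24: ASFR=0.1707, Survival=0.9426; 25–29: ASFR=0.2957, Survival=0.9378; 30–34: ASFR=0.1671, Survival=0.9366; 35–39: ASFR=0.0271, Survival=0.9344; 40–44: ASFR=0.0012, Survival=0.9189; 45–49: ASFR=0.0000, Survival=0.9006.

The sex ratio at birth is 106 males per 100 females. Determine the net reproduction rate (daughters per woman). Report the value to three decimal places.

Proportion female at birth = 100 / (100 + 106) = 0.48544.
Each age group contributes 5 × ASFR × survival:
  15–19: 5 × 0.0390 × 0.9561 = 0.18644
  20–24: 5 × 0.1707 × 0.9426 = 0.80451
  25–29: 5 × 0.2957 × 0.9378 = 1.38654
  30–34: 5 × 0.1671 × 0.9366 = 0.78253
  35–39: 5 × 0.0271 × 0.9344 = 0.12661
  40–44: 5 × 0.0012 × 0.9189 = 0.00551
  45–49: 5 × 0.0000 × 0.9006 = 0.00000
Sum = 3.29214
NRR = 0.48544 × 3.29214 = 1.59814
NRR > 1, so each generation more than replaces itself.

1.598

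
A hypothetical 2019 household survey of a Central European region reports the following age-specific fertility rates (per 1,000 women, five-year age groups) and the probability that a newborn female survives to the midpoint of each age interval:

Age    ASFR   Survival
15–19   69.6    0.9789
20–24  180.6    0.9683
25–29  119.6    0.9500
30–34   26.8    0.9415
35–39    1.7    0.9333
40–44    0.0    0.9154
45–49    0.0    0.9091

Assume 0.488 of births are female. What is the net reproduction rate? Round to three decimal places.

0.936

Proportion female at birth = 0.488.
Per-age-group product (5 × ASFR × survival probability):
  15–19: 5 × 69.6/1000 × 0.9789 = 0.34066
  20–24: 5 × 180.6/1000 × 0.9683 = 0.87437
  25–29: 5 × 119.6/1000 × 0.9500 = 0.56810
  30–34: 5 × 26.8/1000 × 0.9415 = 0.12616
  35–39: 5 × 1.7/1000 × 0.9333 = 0.00793
  40–44: 5 × 0.0/1000 × 0.9154 = 0.00000
  45–49: 5 × 0.0/1000 × 0.9091 = 0.00000
Sum = 1.91722
NRR = 0.488 × 1.91722 = 0.93560
An NRR under 1 implies long-run decline under these rates.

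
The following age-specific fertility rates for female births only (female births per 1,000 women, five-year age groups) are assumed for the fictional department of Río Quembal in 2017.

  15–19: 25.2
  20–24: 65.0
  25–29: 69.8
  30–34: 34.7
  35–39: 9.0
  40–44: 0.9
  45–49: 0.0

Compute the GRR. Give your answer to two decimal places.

1.02

Sum of female ASFRs = 25.2 + 65.0 + 69.8 + 34.7 + 9.0 + 0.9 + 0.0 = 204.6
GRR = 5 × 204.6 / 1000 = 1.023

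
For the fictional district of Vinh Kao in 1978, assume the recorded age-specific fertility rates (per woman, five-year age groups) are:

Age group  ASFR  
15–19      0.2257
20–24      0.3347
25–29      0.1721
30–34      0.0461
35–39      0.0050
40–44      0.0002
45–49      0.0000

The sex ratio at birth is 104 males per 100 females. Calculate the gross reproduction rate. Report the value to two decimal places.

Proportion female at birth = 100 / (100 + 104) = 0.49020.
Sum of ASFRs = 0.2257 + 0.3347 + 0.1721 + 0.0461 + 0.0050 + 0.0002 + 0.0000 = 0.7838
TFR = 5 × 0.7838 = 3.919
GRR = 0.49020 × 3.919 = 1.92109

1.92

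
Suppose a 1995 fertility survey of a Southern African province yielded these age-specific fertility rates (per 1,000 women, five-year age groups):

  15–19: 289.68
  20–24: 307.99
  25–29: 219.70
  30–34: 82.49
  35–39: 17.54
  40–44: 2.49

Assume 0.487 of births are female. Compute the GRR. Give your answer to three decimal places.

Proportion female at birth = 0.487.
Sum of ASFRs = 289.68 + 307.99 + 219.70 + 82.49 + 17.54 + 2.49 = 919.89
TFR = 5 × 919.89 / 1000 = 4.59945
GRR = 0.487 × 4.59945 = 2.23993

2.240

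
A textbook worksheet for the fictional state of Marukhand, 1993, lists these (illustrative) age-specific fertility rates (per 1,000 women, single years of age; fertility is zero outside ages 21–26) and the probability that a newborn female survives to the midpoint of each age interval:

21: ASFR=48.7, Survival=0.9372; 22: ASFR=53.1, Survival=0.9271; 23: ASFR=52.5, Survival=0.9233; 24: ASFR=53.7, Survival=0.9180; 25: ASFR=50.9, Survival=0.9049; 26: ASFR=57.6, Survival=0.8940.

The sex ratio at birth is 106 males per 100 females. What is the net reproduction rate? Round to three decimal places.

Proportion female at birth = 100 / (100 + 106) = 0.48544.
Per-age-group product (1 × ASFR × survival probability):
  21: 1 × 48.7/1000 × 0.9372 = 0.04564
  22: 1 × 53.1/1000 × 0.9271 = 0.04923
  23: 1 × 52.5/1000 × 0.9233 = 0.04847
  24: 1 × 53.7/1000 × 0.9180 = 0.04930
  25: 1 × 50.9/1000 × 0.9049 = 0.04606
  26: 1 × 57.6/1000 × 0.8940 = 0.05149
Sum = 0.29019
NRR = 0.48544 × 0.29019 = 0.14087
With NRR below 1 the population is below replacement fertility.

0.141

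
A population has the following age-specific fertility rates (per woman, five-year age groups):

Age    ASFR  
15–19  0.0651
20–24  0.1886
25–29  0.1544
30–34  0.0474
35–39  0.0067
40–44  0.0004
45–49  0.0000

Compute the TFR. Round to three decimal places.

2.313

Sum of ASFRs = 0.0651 + 0.1886 + 0.1544 + 0.0474 + 0.0067 + 0.0004 + 0.0000 = 0.4626
TFR = 5 × 0.4626 = 2.313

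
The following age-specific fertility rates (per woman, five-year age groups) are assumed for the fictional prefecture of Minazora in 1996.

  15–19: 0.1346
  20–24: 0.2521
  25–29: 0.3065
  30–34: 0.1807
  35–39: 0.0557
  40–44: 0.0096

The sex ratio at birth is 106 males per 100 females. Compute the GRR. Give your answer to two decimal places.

2.28

Proportion female at birth = 100 / (100 + 106) = 0.48544.
Sum of ASFRs = 0.1346 + 0.2521 + 0.3065 + 0.1807 + 0.0557 + 0.0096 = 0.9392
TFR = 5 × 0.9392 = 4.696
GRR = 0.48544 × 4.696 = 2.27963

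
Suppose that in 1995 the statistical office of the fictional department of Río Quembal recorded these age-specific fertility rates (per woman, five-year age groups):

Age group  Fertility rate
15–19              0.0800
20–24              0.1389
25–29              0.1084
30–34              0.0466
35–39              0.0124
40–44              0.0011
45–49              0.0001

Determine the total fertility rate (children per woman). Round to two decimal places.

Sum of ASFRs = 0.0800 + 0.1389 + 0.1084 + 0.0466 + 0.0124 + 0.0011 + 0.0001 = 0.3875
TFR = 5 × 0.3875 = 1.9375

1.94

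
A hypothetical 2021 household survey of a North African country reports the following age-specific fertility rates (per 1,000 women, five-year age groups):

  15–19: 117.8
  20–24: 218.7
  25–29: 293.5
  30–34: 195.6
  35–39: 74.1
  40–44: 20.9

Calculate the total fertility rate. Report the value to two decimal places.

4.60

Sum of ASFRs = 117.8 + 218.7 + 293.5 + 195.6 + 74.1 + 20.9 = 920.6
TFR = 5 × 920.6 / 1000 = 4.603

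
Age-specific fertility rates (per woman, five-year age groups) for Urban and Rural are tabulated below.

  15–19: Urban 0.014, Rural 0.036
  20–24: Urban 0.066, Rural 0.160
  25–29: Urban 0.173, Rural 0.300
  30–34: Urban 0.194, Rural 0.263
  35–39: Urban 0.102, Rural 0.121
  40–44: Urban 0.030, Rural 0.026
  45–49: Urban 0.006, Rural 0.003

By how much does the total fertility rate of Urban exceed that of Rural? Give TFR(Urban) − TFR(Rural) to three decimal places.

-1.620

Urban:
  Sum of ASFRs = 0.014 + 0.066 + 0.173 + 0.194 + 0.102 + 0.030 + 0.006 = 0.585
  TFR = 5 × 0.585 = 2.925
Rural:
  Sum of ASFRs = 0.036 + 0.160 + 0.300 + 0.263 + 0.121 + 0.026 + 0.003 = 0.909
  TFR = 5 × 0.909 = 4.545
Difference = 2.925 − 4.545 = -1.62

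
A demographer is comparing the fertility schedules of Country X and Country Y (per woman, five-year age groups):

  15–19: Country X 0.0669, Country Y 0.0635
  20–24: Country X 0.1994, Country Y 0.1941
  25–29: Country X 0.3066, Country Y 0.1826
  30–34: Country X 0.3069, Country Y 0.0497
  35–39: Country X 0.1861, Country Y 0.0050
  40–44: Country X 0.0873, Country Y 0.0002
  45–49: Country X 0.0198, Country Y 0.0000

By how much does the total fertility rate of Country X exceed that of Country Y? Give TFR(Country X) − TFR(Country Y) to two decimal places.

Country X:
  Sum of ASFRs = 0.0669 + 0.1994 + 0.3066 + 0.3069 + 0.1861 + 0.0873 + 0.0198 = 1.1730
  TFR = 5 × 1.1730 = 5.865
Country Y:
  Sum of ASFRs = 0.0635 + 0.1941 + 0.1826 + 0.0497 + 0.0050 + 0.0002 + 0.0000 = 0.4951
  TFR = 5 × 0.4951 = 2.4755
Difference = 5.865 − 2.4755 = 3.3895

3.39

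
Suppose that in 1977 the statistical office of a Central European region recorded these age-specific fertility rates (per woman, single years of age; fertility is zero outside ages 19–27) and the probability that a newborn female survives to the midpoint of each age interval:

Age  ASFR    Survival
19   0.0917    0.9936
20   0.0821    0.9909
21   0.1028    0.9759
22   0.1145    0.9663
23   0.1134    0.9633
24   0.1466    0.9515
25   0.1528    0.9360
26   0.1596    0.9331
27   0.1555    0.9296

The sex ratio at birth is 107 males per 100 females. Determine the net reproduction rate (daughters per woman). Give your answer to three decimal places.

Proportion female at birth = 100 / (100 + 107) = 0.48309.
Survival-weighted fertility by age (1·fₓ·Sₓ):
  19: 1 × 0.0917 × 0.9936 = 0.09111
  20: 1 × 0.0821 × 0.9909 = 0.08135
  21: 1 × 0.1028 × 0.9759 = 0.10032
  22: 1 × 0.1145 × 0.9663 = 0.11064
  23: 1 × 0.1134 × 0.9633 = 0.10924
  24: 1 × 0.1466 × 0.9515 = 0.13949
  25: 1 × 0.1528 × 0.9360 = 0.14302
  26: 1 × 0.1596 × 0.9331 = 0.14892
  27: 1 × 0.1555 × 0.9296 = 0.14455
Sum = 1.06864
NRR = 0.48309 × 1.06864 = 0.51625

0.516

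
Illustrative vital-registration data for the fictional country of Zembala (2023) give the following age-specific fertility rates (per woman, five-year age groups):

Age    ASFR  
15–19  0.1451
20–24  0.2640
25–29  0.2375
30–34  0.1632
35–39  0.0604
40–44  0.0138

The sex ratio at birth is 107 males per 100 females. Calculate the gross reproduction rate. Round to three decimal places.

2.135

Proportion female at birth = 100 / (100 + 107) = 0.48309.
Sum of ASFRs = 0.1451 + 0.2640 + 0.2375 + 0.1632 + 0.0604 + 0.0138 = 0.8840
TFR = 5 × 0.8840 = 4.42
GRR = 0.48309 × 4.42 = 2.13526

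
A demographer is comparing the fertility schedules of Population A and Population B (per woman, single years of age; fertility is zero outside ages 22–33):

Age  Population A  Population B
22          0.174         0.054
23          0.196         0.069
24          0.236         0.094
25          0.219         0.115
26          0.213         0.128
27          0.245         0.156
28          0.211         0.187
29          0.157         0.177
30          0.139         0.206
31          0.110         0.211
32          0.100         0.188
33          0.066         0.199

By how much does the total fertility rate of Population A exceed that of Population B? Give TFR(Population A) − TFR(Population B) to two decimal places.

Population A:
  Sum of ASFRs = 0.174 + 0.196 + 0.236 + 0.219 + 0.213 + 0.245 + 0.211 + 0.157 + 0.139 + 0.110 + 0.100 + 0.066 = 2.066
  TFR = 2.066
Population B:
  Sum of ASFRs = 0.054 + 0.069 + 0.094 + 0.115 + 0.128 + 0.156 + 0.187 + 0.177 + 0.206 + 0.211 + 0.188 + 0.199 = 1.784
  TFR = 1.784
Difference = 2.066 − 1.784 = 0.282

0.28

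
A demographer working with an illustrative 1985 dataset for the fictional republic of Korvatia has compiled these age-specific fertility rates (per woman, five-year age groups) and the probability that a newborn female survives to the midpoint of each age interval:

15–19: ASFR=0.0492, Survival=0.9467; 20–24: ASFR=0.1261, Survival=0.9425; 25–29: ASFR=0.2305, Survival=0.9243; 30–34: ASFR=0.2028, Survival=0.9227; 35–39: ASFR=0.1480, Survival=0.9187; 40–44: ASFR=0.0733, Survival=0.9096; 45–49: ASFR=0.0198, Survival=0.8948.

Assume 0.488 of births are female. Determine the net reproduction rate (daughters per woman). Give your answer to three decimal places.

1.918

Proportion female at birth = 0.488.
Survival-weighted fertility by age (5·fₓ·Sₓ):
  15–19: 5 × 0.0492 × 0.9467 = 0.23289
  20–24: 5 × 0.1261 × 0.9425 = 0.59425
  25–29: 5 × 0.2305 × 0.9243 = 1.06526
  30–34: 5 × 0.2028 × 0.9227 = 0.93562
  35–39: 5 × 0.1480 × 0.9187 = 0.67984
  40–44: 5 × 0.0733 × 0.9096 = 0.33337
  45–49: 5 × 0.0198 × 0.8948 = 0.08859
Sum = 3.92982
NRR = 0.488 × 3.92982 = 1.91775
NRR > 1, so each generation more than replaces itself.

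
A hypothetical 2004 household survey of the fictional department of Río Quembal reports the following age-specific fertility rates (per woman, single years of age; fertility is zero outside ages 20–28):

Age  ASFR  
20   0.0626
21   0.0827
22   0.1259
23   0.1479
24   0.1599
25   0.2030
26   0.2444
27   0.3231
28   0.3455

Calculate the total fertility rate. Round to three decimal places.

Sum of ASFRs = 0.0626 + 0.0827 + 0.1259 + 0.1479 + 0.1599 + 0.2030 + 0.2444 + 0.3231 + 0.3455 = 1.6950
TFR = 1.695

1.695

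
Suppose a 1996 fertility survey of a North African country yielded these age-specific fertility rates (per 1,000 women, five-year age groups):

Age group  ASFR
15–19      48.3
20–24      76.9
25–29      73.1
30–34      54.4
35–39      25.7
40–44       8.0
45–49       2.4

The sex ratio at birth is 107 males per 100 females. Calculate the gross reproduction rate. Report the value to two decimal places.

Proportion female at birth = 100 / (100 + 107) = 0.48309.
Sum of ASFRs = 48.3 + 76.9 + 73.1 + 54.4 + 25.7 + 8.0 + 2.4 = 288.8
TFR = 5 × 288.8 / 1000 = 1.444
GRR = 0.48309 × 1.444 = 0.69758

0.70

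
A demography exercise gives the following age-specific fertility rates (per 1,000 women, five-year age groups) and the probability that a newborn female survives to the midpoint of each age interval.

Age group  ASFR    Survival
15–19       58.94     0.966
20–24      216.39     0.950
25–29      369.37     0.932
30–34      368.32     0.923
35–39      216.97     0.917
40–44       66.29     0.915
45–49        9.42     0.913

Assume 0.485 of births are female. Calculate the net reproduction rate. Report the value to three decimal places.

Proportion female at birth = 0.485.
Survival-weighted fertility by age (5·fₓ·Sₓ):
  15–19: 5 × 58.94/1000 × 0.966 = 0.28468
  20–24: 5 × 216.39/1000 × 0.950 = 1.02785
  25–29: 5 × 369.37/1000 × 0.932 = 1.72126
  30–34: 5 × 368.32/1000 × 0.923 = 1.69980
  35–39: 5 × 216.97/1000 × 0.917 = 0.99481
  40–44: 5 × 66.29/1000 × 0.915 = 0.30328
  45–49: 5 × 9.42/1000 × 0.913 = 0.04300
Sum = 6.07468
NRR = 0.485 × 6.07468 = 2.94622
With NRR above 1 the population is above replacement fertility.

2.946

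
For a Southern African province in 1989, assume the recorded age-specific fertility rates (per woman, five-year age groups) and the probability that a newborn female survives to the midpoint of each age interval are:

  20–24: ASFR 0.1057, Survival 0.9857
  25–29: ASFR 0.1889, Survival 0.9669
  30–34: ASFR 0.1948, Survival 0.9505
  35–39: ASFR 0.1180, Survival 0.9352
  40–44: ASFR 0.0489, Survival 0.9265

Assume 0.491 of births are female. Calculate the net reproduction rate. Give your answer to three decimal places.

Proportion female at birth = 0.491.
Weighting each age-specific rate by interval width and survival:
  20–24: 5 × 0.1057 × 0.9857 = 0.52094
  25–29: 5 × 0.1889 × 0.9669 = 0.91324
  30–34: 5 × 0.1948 × 0.9505 = 0.92579
  35–39: 5 × 0.1180 × 0.9352 = 0.55177
  40–44: 5 × 0.0489 × 0.9265 = 0.22653
Sum = 3.13827
NRR = 0.491 × 3.13827 = 1.54089

1.541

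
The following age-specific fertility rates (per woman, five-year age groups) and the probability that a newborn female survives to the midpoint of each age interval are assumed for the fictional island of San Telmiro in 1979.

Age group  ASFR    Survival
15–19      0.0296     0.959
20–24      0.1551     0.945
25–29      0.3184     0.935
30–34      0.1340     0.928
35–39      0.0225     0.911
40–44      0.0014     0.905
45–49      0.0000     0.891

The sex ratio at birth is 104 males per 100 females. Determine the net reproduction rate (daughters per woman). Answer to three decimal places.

Proportion female at birth = 100 / (100 + 104) = 0.49020.
Per-age-group product (5 × ASFR × survival probability):
  15–19: 5 × 0.0296 × 0.959 = 0.14193
  20–24: 5 × 0.1551 × 0.945 = 0.73285
  25–29: 5 × 0.3184 × 0.935 = 1.48852
  30–34: 5 × 0.1340 × 0.928 = 0.62176
  35–39: 5 × 0.0225 × 0.911 = 0.10249
  40–44: 5 × 0.0014 × 0.905 = 0.00634
  45–49: 5 × 0.0000 × 0.891 = 0.00000
Sum = 3.09389
NRR = 0.49020 × 3.09389 = 1.51662

1.517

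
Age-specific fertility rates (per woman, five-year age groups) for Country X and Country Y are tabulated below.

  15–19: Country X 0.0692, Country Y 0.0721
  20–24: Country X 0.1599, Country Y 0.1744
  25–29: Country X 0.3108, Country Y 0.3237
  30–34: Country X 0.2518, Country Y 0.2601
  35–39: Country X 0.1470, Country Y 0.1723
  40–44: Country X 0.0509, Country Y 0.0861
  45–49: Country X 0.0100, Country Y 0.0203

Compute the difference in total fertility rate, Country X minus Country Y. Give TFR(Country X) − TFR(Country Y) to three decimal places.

-0.547

Country X:
  Sum of ASFRs = 0.0692 + 0.1599 + 0.3108 + 0.2518 + 0.1470 + 0.0509 + 0.0100 = 0.9996
  TFR = 5 × 0.9996 = 4.998
Country Y:
  Sum of ASFRs = 0.0721 + 0.1744 + 0.3237 + 0.2601 + 0.1723 + 0.0861 + 0.0203 = 1.1090
  TFR = 5 × 1.1090 = 5.545
Difference = 4.998 − 5.545 = -0.547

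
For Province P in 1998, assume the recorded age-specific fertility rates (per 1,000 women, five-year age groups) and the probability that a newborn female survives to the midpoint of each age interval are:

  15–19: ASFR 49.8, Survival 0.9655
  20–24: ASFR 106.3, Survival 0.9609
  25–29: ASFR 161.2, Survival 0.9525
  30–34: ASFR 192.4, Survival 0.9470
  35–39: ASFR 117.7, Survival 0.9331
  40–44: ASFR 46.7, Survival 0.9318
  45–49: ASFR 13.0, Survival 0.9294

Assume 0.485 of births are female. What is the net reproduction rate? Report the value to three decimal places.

1.580

Proportion female at birth = 0.485.
Per-age-group product (5 × ASFR × survival probability):
  15–19: 5 × 49.8/1000 × 0.9655 = 0.24041
  20–24: 5 × 106.3/1000 × 0.9609 = 0.51072
  25–29: 5 × 161.2/1000 × 0.9525 = 0.76772
  30–34: 5 × 192.4/1000 × 0.9470 = 0.91101
  35–39: 5 × 117.7/1000 × 0.9331 = 0.54913
  40–44: 5 × 46.7/1000 × 0.9318 = 0.21758
  45–49: 5 × 13.0/1000 × 0.9294 = 0.06041
Sum = 3.25698
NRR = 0.485 × 3.25698 = 1.57964
With NRR above 1 the population is above replacement fertility.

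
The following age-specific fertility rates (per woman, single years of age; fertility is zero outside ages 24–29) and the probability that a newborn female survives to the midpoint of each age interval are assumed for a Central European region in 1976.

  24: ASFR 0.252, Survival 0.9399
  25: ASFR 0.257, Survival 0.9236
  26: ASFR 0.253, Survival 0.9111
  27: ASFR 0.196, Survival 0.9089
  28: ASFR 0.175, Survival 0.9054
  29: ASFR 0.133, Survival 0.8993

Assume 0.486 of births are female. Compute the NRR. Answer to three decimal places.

Proportion female at birth = 0.486.
Survival-weighted fertility by age (1·fₓ·Sₓ):
  24: 1 × 0.252 × 0.9399 = 0.23685
  25: 1 × 0.257 × 0.9236 = 0.23737
  26: 1 × 0.253 × 0.9111 = 0.23051
  27: 1 × 0.196 × 0.9089 = 0.17814
  28: 1 × 0.175 × 0.9054 = 0.15845
  29: 1 × 0.133 × 0.8993 = 0.11961
Sum = 1.16093
NRR = 0.486 × 1.16093 = 0.56421

0.564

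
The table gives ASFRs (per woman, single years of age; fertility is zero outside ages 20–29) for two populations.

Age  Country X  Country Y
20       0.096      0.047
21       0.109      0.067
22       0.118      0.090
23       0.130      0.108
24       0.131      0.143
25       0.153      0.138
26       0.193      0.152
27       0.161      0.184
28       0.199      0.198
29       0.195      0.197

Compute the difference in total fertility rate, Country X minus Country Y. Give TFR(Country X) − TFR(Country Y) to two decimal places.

0.16

Country X:
  Sum of ASFRs = 0.096 + 0.109 + 0.118 + 0.130 + 0.131 + 0.153 + 0.193 + 0.161 + 0.199 + 0.195 = 1.485
  TFR = 1.485
Country Y:
  Sum of ASFRs = 0.047 + 0.067 + 0.090 + 0.108 + 0.143 + 0.138 + 0.152 + 0.184 + 0.198 + 0.197 = 1.324
  TFR = 1.324
Difference = 1.485 − 1.324 = 0.161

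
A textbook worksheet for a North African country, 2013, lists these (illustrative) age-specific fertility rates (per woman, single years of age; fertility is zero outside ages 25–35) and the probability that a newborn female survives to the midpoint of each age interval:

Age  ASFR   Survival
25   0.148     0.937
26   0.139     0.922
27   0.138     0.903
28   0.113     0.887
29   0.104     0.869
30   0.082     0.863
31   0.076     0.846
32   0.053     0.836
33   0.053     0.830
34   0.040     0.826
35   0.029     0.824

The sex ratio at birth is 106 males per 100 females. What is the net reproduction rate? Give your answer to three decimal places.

0.419

Proportion female at birth = 100 / (100 + 106) = 0.48544.
Survival-weighted fertility by age (1·fₓ·Sₓ):
  25: 1 × 0.148 × 0.937 = 0.13868
  26: 1 × 0.139 × 0.922 = 0.12816
  27: 1 × 0.138 × 0.903 = 0.12461
  28: 1 × 0.113 × 0.887 = 0.10023
  29: 1 × 0.104 × 0.869 = 0.09038
  30: 1 × 0.082 × 0.863 = 0.07077
  31: 1 × 0.076 × 0.846 = 0.06430
  32: 1 × 0.053 × 0.836 = 0.04431
  33: 1 × 0.053 × 0.830 = 0.04399
  34: 1 × 0.040 × 0.826 = 0.03304
  35: 1 × 0.029 × 0.824 = 0.02390
Sum = 0.86237
NRR = 0.48544 × 0.86237 = 0.41863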